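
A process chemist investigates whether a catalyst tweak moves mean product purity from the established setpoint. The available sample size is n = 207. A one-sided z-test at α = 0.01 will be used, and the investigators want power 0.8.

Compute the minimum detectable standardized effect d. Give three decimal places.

d ≈ 0.220

Need Φ(δ − 2.326) = 0.8, so δ = 2.326 + 0.842 = 3.168.
δ = d·√n ⇒ d = δ/√n = 3.168/√207 = 0.2202.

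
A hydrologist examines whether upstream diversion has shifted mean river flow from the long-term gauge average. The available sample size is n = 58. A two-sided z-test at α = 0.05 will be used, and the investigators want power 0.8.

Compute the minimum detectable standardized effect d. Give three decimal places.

Need Φ(δ − 1.960) = 0.8, so δ = 1.960 + 0.842 = 2.802.
(Lower-tail contribution to power is negligible for δ > 0.)
δ = d·√n ⇒ d = δ/√n = 2.802/√58 = 0.3679.

d ≈ 0.368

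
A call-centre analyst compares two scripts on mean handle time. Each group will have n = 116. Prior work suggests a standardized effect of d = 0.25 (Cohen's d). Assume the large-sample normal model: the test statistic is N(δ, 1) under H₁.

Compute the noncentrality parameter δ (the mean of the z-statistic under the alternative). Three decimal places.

δ ≈ 1.904

δ = d·√(n/2) = 0.25 × √(116/2) = 1.9039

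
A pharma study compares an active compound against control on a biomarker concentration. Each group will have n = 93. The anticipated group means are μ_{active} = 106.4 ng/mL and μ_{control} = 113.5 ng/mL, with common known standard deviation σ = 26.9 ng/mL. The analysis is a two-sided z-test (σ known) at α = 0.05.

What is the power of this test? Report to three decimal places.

Power ≈ 0.436

Standardized effect: d = |μ_{active} − μ_{control}| / σ = |106.4 − 113.5| / 26.9 = 0.2639
Noncentrality parameter: δ = d·√(n/2) = 0.2639 × √(93/2) = 1.7998
Critical value for a two-sided test at α = 0.05: z_{α/2} = 1.960.
Power = Φ(δ − 1.960) + Φ(−δ − 1.960) = Φ(-0.160) + Φ(-3.760) = 0.4364 + 0.0001 = 0.4365.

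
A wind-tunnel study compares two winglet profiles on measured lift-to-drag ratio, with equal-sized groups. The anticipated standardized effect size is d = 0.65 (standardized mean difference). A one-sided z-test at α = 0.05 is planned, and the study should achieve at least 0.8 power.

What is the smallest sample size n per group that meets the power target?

Set Φ(δ − 1.645) = 0.8; then δ − 1.645 = Φ⁻¹(0.8) = 0.842, giving δ = 2.486.
δ = d·√(n/2) ⇒ n = 2(δ/d)² = 2 × (2.486 / 0.65)² = 29.27.
Round up to the next whole unit.

n = 30 per group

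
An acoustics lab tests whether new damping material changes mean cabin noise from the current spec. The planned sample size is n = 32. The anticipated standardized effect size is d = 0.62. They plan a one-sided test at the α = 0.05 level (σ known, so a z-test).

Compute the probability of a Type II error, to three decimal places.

Noncentrality parameter: δ = d·√n = 0.62 × √32 = 3.5072
One-sided α = 0.05 → critical value z_{0.05} = 1.645.
Power = P(Z > 1.645 − δ) = Φ(1.862) = 0.9687.
Type II error: β = 1 − power = 1 − 0.9687 = 0.0313.

β ≈ 0.031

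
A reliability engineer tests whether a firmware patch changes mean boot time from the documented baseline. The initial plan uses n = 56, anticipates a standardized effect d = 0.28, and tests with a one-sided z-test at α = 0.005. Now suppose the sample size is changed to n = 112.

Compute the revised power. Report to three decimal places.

Power ≈ 0.651

With n = 112: δ = d·√n = 0.28 × √112 = 2.9632. Critical value z_{0.005} = 2.576.
Revised power = P(Z > 2.576 − δ) = Φ(0.387) = 0.6508.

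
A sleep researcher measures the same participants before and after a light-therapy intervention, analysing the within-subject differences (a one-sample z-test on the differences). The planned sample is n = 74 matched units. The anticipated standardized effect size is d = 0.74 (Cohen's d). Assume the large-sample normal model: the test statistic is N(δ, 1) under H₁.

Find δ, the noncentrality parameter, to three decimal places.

δ ≈ 6.366

δ = d·√n = 0.74 × √74 = 6.3657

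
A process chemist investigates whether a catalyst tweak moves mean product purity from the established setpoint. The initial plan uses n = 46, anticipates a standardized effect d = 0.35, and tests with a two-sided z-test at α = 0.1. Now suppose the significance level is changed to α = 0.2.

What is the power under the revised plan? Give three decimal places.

δ = d·√n = 0.35 × √46 = 2.3738 (unchanged). New critical value: z_{0.1} = 1.282.
Revised power = Φ(δ − 1.282) + Φ(−δ − 1.282) = Φ(1.092) + Φ(-3.655) = 0.8626 + 0.0001 = 0.8628.

Power ≈ 0.863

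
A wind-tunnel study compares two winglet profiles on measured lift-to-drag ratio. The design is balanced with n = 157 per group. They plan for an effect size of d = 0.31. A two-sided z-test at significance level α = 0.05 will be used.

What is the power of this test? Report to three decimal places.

Power ≈ 0.784

Noncentrality parameter: δ = d·√(n/2) = 0.31 × √(157/2) = 2.7466
Critical value for a two-sided test at α = 0.05: z_{α/2} = 1.960.
Power = Φ(δ − 1.960) + Φ(−δ − 1.960) = Φ(0.787) + Φ(-4.707) = 0.7843 + 0.0000 = 0.7843.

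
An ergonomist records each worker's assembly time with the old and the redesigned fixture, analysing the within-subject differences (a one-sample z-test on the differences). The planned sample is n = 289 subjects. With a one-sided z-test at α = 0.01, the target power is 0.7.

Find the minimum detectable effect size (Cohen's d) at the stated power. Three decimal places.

d ≈ 0.168

Required noncentrality: δ = z_{0.01} + z_{0.30} = 2.326 + 0.524 = 2.851.
δ = d·√n ⇒ d = δ/√n = 2.851/√289 = 0.1677.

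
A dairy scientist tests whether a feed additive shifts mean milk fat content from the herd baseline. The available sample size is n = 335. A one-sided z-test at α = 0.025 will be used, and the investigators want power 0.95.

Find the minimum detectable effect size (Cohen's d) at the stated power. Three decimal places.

Required noncentrality: δ = z_{0.025} + z_{0.05} = 1.960 + 1.645 = 3.605.
δ = d·√n ⇒ d = δ/√n = 3.605/√335 = 0.1970.

d ≈ 0.197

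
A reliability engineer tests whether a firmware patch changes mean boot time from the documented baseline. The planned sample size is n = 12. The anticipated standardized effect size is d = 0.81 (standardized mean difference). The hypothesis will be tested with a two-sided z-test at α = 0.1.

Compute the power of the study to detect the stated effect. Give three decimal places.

Power ≈ 0.877

Noncentrality parameter: δ = d·√n = 0.81 × √12 = 2.8059
Two-sided α = 0.1 → critical value z_{0.05} = 1.645.
Power = Φ(δ − 1.645) + Φ(−δ − 1.645) = Φ(1.161) + Φ(-4.451) = 0.8772 + 0.0000 = 0.8772.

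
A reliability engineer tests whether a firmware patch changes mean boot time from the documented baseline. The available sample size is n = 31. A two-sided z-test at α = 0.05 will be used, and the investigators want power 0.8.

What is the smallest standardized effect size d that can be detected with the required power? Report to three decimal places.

Need Φ(δ − 1.960) = 0.8, so δ = 1.960 + 0.842 = 2.802.
(Lower-tail contribution to power is negligible for δ > 0.)
δ = d·√n ⇒ d = δ/√n = 2.802/√31 = 0.5032.

d ≈ 0.503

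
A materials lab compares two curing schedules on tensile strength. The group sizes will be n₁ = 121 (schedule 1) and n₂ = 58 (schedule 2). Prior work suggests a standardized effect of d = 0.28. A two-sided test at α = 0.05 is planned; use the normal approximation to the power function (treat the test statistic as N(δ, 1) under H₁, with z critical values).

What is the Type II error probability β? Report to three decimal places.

Noncentrality parameter: δ = d / √(1/n₁ + 1/n₂) = 0.28 / √(1/121 + 1/58) = 1.7532
Two-sided α = 0.05 → critical value z_{0.025} = 1.960.
Power = Φ(δ − 1.960) + Φ(−δ − 1.960) = Φ(-0.207) + Φ(-3.713) = 0.4181 + 0.0001 = 0.4182.
Type II error: β = 1 − power = 1 − 0.4182 = 0.5818.

β ≈ 0.582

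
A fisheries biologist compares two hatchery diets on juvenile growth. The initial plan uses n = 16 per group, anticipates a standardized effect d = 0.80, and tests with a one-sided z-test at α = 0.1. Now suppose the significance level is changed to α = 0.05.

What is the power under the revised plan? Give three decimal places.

Power ≈ 0.732

δ = d·√(n/2) = 0.80 × √(16/2) = 2.2627 (unchanged). New critical value: z_{0.05} = 1.645.
Revised power = Φ(δ − 1.645) = Φ(0.618) = 0.7317.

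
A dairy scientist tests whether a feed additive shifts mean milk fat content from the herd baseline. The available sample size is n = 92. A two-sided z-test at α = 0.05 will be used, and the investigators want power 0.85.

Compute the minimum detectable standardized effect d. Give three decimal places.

d ≈ 0.312

Required noncentrality: δ = z_{0.025} + z_{0.15} = 1.960 + 1.036 = 2.996.
(Lower-tail contribution to power is negligible for δ > 0.)
δ = d·√n ⇒ d = δ/√n = 2.996/√92 = 0.3124.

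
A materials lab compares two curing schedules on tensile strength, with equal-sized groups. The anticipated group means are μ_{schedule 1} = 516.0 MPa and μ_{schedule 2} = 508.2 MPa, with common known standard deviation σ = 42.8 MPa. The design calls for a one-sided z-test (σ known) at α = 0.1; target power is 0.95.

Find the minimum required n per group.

n = 516 per group

Standardized effect: d = |μ_{schedule 1} − μ_{schedule 2}| / σ = |516.0 − 508.2| / 42.8 = 0.1822
Set Φ(δ − 1.282) = 0.95; then δ − 1.282 = Φ⁻¹(0.95) = 1.645, giving δ = 2.926.
δ = d·√(n/2) ⇒ n = 2(δ/d)² = 2 × (2.926 / 0.1822)² = 515.70.
Rounding up, n = 516 per group.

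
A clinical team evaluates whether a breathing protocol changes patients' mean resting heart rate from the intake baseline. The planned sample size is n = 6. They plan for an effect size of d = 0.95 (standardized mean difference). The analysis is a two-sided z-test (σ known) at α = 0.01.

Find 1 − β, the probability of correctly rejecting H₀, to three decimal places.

Power ≈ 0.402

Noncentrality parameter: δ = d·√n = 0.95 × √6 = 2.3270
Critical value for a two-sided test at α = 0.01: z_{α/2} = 2.576.
Power = Φ(δ − 2.576) + Φ(−δ − 2.576) = Φ(-0.249) + Φ(-4.903) = 0.4018 + 0.0000 = 0.4018.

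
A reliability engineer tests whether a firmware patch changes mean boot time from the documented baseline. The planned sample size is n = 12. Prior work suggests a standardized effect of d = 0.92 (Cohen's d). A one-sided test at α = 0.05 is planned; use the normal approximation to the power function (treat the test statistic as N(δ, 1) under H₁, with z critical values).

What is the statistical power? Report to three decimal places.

Noncentrality parameter: δ = d·√n = 0.92 × √12 = 3.1870
Critical value for a one-sided test at α = 0.05: z_α = 1.645.
Power = Φ(δ − 1.645) = Φ(1.542) = 0.9385.

Power ≈ 0.938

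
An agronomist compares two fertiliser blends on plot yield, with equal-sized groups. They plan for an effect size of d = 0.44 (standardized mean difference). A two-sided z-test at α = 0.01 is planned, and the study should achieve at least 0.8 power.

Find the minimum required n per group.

For power 0.8 need Φ(δ − z_{0.005}) = 0.8, so δ = z_{0.005} + z_{0.20} = 2.576 + 0.842 = 3.417.
(For δ > 0 the lower-tail rejection region contributes negligibly to power, so the one-term inversion is standard.)
δ = d·√(n/2) ⇒ n = 2(δ/d)² = 2 × (3.417 / 0.44)² = 120.65.
Round up to the next whole unit.

n = 121 per group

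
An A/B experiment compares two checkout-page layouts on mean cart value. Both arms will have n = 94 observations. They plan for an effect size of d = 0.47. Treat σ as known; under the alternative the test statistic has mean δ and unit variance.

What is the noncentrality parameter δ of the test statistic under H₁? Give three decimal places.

δ = d·√(n/2) = 0.47 × √(94/2) = 3.2222

δ ≈ 3.222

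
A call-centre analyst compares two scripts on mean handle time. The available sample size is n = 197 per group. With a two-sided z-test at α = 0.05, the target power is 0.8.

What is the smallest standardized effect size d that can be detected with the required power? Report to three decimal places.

Need Φ(δ − 1.960) = 0.8, so δ = 1.960 + 0.842 = 2.802.
(Lower-tail contribution to power is negligible for δ > 0.)
δ = d·√(n/2) ⇒ d = δ/√(n/2) = 2.802/√(197/2) = 0.2823.

d ≈ 0.282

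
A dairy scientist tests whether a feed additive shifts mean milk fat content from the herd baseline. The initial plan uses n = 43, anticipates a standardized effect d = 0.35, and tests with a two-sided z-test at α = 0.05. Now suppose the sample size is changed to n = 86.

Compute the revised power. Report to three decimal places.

With n = 86: δ = d·√n = 0.35 × √86 = 3.2458. Critical value z_{0.025} = 1.960.
Revised power = Φ(δ − 1.960) + Φ(−δ − 1.960) = Φ(1.286) + Φ(-5.206) = 0.9007 + 0.0000 = 0.9007.

Power ≈ 0.901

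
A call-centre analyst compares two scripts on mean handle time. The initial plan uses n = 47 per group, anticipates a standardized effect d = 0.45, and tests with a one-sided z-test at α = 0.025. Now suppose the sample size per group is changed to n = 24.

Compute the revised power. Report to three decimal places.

Power ≈ 0.344

With n = 24 per group: δ = d·√(n/2) = 0.45 × √(24/2) = 1.5588. Critical value z_{0.025} = 1.960.
Revised power = P(Z > 1.960 − δ) = Φ(-0.401) = 0.3442.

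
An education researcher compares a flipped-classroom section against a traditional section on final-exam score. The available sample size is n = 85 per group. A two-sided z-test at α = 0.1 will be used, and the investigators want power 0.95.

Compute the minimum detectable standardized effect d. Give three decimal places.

Required noncentrality: δ = z_{0.05} + z_{0.05} = 1.645 + 1.645 = 3.290.
(The second rejection-region term Φ(−δ − z_{α/2}) is negligible and dropped.)
δ = d·√(n/2) ⇒ d = δ/√(n/2) = 3.290/√(85/2) = 0.5046.

d ≈ 0.505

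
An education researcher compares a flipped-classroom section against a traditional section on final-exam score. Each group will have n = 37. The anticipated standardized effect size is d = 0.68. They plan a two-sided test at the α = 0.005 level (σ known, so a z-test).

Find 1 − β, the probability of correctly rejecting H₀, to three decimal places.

Noncentrality parameter: δ = d·√(n/2) = 0.68 × √(37/2) = 2.9248
Two-sided α = 0.005 → critical value z_{0.0025} = 2.807.
Power = Φ(δ − 2.807) + Φ(−δ − 2.807) = Φ(0.118) + Φ(-5.732) = 0.5469 + 0.0000 = 0.5469.

Power ≈ 0.547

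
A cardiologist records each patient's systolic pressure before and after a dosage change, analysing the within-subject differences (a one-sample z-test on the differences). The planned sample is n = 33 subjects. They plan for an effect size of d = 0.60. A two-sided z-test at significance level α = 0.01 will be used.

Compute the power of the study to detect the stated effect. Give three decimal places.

Noncentrality parameter: δ = d·√n = 0.60 × √33 = 3.4467
Two-sided α = 0.01 → critical value z_{0.005} = 2.576.
Power = Φ(δ − 2.576) + Φ(−δ − 2.576) = Φ(0.871) + Φ(-6.023) = 0.8081 + 0.0000 = 0.8081.

Power ≈ 0.808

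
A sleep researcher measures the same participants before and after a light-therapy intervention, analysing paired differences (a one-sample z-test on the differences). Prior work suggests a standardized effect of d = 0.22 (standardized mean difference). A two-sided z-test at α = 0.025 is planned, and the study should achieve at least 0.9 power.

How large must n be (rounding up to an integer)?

n = 257

For power 0.9 need Φ(δ − z_{0.0125}) = 0.9, so δ = z_{0.0125} + z_{0.10} = 2.241 + 1.282 = 3.523.
(Ignoring the negligible lower-tail rejection probability gives the usual closed-form inversion.)
δ = d·√n ⇒ n = (δ/d)² = (3.523 / 0.22)² = 256.43.
Rounding up, n = 257.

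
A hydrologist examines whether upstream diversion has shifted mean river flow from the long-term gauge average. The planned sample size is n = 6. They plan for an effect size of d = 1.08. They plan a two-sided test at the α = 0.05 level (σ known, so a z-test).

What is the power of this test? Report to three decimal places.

Power ≈ 0.753

Noncentrality parameter: λ = d·√n = 1.08 × √6 = 2.6454
Critical value for a two-sided test at α = 0.05: z_{α/2} = 1.960.
Power = Φ(λ − 1.960) + Φ(−λ − 1.960) = Φ(0.685) + Φ(-4.605) = 0.7535 + 0.0000 = 0.7535.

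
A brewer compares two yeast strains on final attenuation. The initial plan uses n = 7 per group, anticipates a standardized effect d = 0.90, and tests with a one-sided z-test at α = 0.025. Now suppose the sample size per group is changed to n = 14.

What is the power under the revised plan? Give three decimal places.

Power ≈ 0.663

With n = 14 per group: δ = d·√(n/2) = 0.90 × √(14/2) = 2.3812. Critical value z_{0.025} = 1.960.
Revised power = P(Z > 1.960 − δ) = Φ(0.421) = 0.6632.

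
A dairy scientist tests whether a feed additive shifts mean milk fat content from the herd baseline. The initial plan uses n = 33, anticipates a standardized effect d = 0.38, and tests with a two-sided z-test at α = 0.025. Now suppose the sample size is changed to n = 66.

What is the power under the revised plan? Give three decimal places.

Power ≈ 0.801

With n = 66: δ = d·√n = 0.38 × √66 = 3.0871. Critical value z_{0.0125} = 2.241.
Revised power = Φ(δ − 2.241) + Φ(−δ − 2.241) = Φ(0.846) + Φ(-5.329) = 0.8011 + 0.0000 = 0.8011.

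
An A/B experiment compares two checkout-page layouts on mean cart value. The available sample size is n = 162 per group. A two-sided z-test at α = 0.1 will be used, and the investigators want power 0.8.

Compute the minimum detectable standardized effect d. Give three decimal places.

Need Φ(δ − 1.645) = 0.8, so δ = 1.645 + 0.842 = 2.486.
(The second rejection-region term Φ(−δ − z_{α/2}) is negligible and dropped.)
δ = d·√(n/2) ⇒ d = δ/√(n/2) = 2.486/√(162/2) = 0.2763.

d ≈ 0.276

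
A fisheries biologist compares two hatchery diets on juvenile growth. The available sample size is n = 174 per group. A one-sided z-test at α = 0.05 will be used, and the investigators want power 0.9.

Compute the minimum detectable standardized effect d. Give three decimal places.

d ≈ 0.314

Need Φ(δ − 1.645) = 0.9, so δ = 1.645 + 1.282 = 2.926.
δ = d·√(n/2) ⇒ d = δ/√(n/2) = 2.926/√(174/2) = 0.3137.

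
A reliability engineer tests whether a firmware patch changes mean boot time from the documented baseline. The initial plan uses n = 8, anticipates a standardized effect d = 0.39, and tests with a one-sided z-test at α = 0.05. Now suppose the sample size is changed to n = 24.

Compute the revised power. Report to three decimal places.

Power ≈ 0.605

With n = 24: δ = d·√n = 0.39 × √24 = 1.9106. Critical value z_{0.05} = 1.645.
Revised power = Φ(δ − 1.645) = Φ(0.266) = 0.6048.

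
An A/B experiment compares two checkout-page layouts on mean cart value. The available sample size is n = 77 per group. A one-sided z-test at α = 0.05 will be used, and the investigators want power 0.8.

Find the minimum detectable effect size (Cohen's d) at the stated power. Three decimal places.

Required noncentrality: δ = z_{0.05} + z_{0.20} = 1.645 + 0.842 = 2.486.
δ = d·√(n/2) ⇒ d = δ/√(n/2) = 2.486/√(77/2) = 0.4007.

d ≈ 0.401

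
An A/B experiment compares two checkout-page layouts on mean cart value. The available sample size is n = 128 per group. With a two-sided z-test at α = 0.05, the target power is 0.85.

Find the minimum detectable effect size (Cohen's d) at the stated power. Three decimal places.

Required noncentrality: δ = z_{0.025} + z_{0.15} = 1.960 + 1.036 = 2.996.
(The second rejection-region term Φ(−δ − z_{α/2}) is negligible and dropped.)
δ = d·√(n/2) ⇒ d = δ/√(n/2) = 2.996/√(128/2) = 0.3745.

d ≈ 0.375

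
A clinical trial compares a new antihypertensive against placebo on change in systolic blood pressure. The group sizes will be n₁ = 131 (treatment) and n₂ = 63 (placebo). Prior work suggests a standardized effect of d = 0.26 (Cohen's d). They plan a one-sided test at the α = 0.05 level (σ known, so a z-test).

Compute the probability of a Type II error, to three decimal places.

Noncentrality parameter: δ = d / √(1/n₁ + 1/n₂) = 0.26 / √(1/131 + 1/63) = 1.6958
One-sided α = 0.05 → critical value z_{0.05} = 1.645.
Power = P(Z > 1.645 − δ) = Φ(0.051) = 0.5203.
Type II error: β = 1 − power = 1 − 0.5203 = 0.4797.

β ≈ 0.480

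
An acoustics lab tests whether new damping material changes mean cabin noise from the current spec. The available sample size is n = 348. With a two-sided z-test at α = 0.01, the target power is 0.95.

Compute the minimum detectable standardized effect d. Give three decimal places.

d ≈ 0.226

Required noncentrality: δ = z_{0.005} + z_{0.05} = 2.576 + 1.645 = 4.221.
(Lower-tail contribution to power is negligible for δ > 0.)
δ = d·√n ⇒ d = δ/√n = 4.221/√348 = 0.2263.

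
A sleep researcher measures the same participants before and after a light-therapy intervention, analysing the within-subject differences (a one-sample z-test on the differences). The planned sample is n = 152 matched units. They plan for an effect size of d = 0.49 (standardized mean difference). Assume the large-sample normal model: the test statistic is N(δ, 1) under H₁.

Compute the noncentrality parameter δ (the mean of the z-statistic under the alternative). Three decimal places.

The noncentrality parameter scales effect size by the design's sample-size factor: δ = d·√n = 0.49 × √152 = 6.0411

δ ≈ 6.041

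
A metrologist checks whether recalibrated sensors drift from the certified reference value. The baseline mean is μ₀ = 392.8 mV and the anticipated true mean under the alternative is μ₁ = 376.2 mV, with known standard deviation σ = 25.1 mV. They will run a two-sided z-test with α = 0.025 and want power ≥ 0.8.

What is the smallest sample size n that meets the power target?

Standardized effect: d = |μ₁ − μ₀| / σ = |376.2 − 392.8| / 25.1 = 0.6614
Set Φ(δ − 2.241) = 0.8; then δ − 2.241 = Φ⁻¹(0.8) = 0.842, giving δ = 3.083.
(For δ > 0 the lower-tail rejection region contributes negligibly to power, so the one-term inversion is standard.)
δ = d·√n ⇒ n = (δ/d)² = (3.083 / 0.6614)² = 21.73.
Rounding up, n = 22.

n = 22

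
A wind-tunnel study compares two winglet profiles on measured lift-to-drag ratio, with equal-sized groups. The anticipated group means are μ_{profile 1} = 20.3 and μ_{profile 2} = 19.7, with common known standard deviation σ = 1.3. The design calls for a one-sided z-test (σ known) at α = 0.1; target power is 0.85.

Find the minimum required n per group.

n = 51 per group

Standardized effect: d = |μ_{profile 1} − μ_{profile 2}| / σ = |20.3 − 19.7| / 1.3 = 0.4615
Set Φ(δ − 1.282) = 0.85; then δ − 1.282 = Φ⁻¹(0.85) = 1.036, giving δ = 2.318.
δ = d·√(n/2) ⇒ n = 2(δ/d)² = 2 × (2.318 / 0.4615)² = 50.45.
Round up to the next whole unit.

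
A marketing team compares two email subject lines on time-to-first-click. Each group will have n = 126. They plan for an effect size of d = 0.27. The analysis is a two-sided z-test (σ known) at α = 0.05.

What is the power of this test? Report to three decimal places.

Power ≈ 0.573

Noncentrality parameter: δ = d·√(n/2) = 0.27 × √(126/2) = 2.1431
Two-sided α = 0.05 → critical value z_{0.025} = 1.960.
Power = Φ(δ − 1.960) + Φ(−δ − 1.960) = Φ(0.183) + Φ(-4.103) = 0.5726 + 0.0000 = 0.5727.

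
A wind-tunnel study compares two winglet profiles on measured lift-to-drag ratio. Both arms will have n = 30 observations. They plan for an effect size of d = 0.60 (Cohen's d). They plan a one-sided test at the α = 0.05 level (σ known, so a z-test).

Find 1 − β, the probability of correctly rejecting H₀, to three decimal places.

Noncentrality parameter: δ = d·√(n/2) = 0.60 × √(30/2) = 2.3238
Critical value for a one-sided test at α = 0.05: z_α = 1.645.
Power = Φ(δ − 1.645) = Φ(0.679) = 0.7514.

Power ≈ 0.751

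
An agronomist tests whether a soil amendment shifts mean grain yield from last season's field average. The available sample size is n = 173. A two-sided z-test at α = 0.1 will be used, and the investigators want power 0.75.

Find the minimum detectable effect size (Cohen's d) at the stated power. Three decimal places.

d ≈ 0.176

Need Φ(δ − 1.645) = 0.75, so δ = 1.645 + 0.674 = 2.319.
(The second rejection-region term Φ(−δ − z_{α/2}) is negligible and dropped.)
δ = d·√n ⇒ d = δ/√n = 2.319/√173 = 0.1763.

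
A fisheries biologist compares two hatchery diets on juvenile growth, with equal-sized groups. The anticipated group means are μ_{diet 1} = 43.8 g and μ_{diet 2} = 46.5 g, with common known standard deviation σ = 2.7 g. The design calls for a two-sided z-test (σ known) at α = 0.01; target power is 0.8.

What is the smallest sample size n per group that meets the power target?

n = 24 per group

Standardized effect: d = |μ_{diet 1} − μ_{diet 2}| / σ = |43.8 − 46.5| / 2.7 = 1.0000
For power 0.8 need Φ(δ − z_{0.005}) = 0.8, so δ = z_{0.005} + z_{0.20} = 2.576 + 0.842 = 3.417.
(The Φ(−δ − z_{α/2}) term is vanishingly small for δ > 0 and is dropped in the standard sample-size formula.)
δ = d·√(n/2) ⇒ n = 2(δ/d)² = 2 × (3.417 / 1.0000)² = 23.36.
Rounding up, n = 24 per group.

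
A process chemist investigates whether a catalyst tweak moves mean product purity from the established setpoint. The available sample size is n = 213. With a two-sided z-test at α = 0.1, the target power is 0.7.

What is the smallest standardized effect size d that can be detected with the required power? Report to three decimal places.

Required noncentrality: δ = z_{0.05} + z_{0.30} = 1.645 + 0.524 = 2.169.
(The second rejection-region term Φ(−δ − z_{α/2}) is negligible and dropped.)
δ = d·√n ⇒ d = δ/√n = 2.169/√213 = 0.1486.

d ≈ 0.149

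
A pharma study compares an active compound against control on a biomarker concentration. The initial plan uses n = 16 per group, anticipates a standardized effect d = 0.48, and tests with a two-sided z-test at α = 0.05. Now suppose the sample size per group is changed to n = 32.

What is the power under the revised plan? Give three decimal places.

With n = 32 per group: δ = d·√(n/2) = 0.48 × √(32/2) = 1.9200. Critical value z_{0.025} = 1.960.
Revised power = Φ(δ − 1.960) + Φ(−δ − 1.960) = Φ(-0.040) + Φ(-3.880) = 0.4841 + 0.0001 = 0.4841.

Power ≈ 0.484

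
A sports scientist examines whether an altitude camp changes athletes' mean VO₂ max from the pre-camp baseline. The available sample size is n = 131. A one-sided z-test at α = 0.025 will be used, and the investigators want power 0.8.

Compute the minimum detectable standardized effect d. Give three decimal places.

Required noncentrality: δ = z_{0.025} + z_{0.20} = 1.960 + 0.842 = 2.802.
δ = d·√n ⇒ d = δ/√n = 2.802/√131 = 0.2448.

d ≈ 0.245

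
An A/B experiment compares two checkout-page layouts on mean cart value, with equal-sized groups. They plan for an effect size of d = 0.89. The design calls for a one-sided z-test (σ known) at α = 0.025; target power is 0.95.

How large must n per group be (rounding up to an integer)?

For power 0.95 need Φ(δ − z_{0.025}) = 0.95, so δ = z_{0.025} + z_{0.05} = 1.960 + 1.645 = 3.605.
δ = d·√(n/2) ⇒ n = 2(δ/d)² = 2 × (3.605 / 0.89)² = 32.81.
Round up to the next whole unit.

n = 33 per group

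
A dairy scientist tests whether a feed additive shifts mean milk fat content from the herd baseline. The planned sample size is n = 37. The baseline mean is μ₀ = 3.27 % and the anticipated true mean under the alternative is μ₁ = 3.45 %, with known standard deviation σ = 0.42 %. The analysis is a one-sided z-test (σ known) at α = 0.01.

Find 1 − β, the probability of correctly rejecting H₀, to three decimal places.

Standardized effect: d = |μ₁ − μ₀| / σ = |3.45 − 3.27| / 0.42 = 0.4286
Noncentrality parameter: δ = d·√n = 0.4286 × √37 = 2.6069
One-sided α = 0.01 → critical value z_{0.01} = 2.326.
Power = Φ(δ − 2.326) = Φ(0.281) = 0.6105.

Power ≈ 0.610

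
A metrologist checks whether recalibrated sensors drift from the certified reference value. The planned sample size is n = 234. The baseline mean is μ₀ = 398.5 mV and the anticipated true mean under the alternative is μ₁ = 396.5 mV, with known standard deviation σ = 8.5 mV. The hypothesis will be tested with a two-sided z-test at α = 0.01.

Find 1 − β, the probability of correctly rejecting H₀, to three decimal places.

Power ≈ 0.847

Standardized effect: d = |μ₁ − μ₀| / σ = |396.5 − 398.5| / 8.5 = 0.2353
Noncentrality parameter: δ = d·√n = 0.2353 × √234 = 3.5993
Two-sided α = 0.01 → critical value z_{0.005} = 2.576.
Power = Φ(δ − 2.576) + Φ(−δ − 2.576) = Φ(1.023) + Φ(-6.175) = 0.8470 + 0.0000 = 0.8470.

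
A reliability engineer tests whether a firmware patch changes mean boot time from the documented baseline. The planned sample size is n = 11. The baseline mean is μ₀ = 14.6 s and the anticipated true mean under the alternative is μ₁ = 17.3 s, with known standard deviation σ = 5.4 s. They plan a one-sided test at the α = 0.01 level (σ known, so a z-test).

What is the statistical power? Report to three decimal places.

Standardized effect: d = |μ₁ − μ₀| / σ = |17.3 − 14.6| / 5.4 = 0.5000
Noncentrality parameter: δ = d·√n = 0.5000 × √11 = 1.6583
One-sided α = 0.01 → critical value z_{0.01} = 2.326.
Power = P(Z > 2.326 − δ) = Φ(-0.668) = 0.2521.

Power ≈ 0.252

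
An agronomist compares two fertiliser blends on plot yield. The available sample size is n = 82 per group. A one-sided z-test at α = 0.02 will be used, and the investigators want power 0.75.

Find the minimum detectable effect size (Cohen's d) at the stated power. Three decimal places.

d ≈ 0.426

Need Φ(δ − 2.054) = 0.75, so δ = 2.054 + 0.674 = 2.728.
δ = d·√(n/2) ⇒ d = δ/√(n/2) = 2.728/√(82/2) = 0.4261.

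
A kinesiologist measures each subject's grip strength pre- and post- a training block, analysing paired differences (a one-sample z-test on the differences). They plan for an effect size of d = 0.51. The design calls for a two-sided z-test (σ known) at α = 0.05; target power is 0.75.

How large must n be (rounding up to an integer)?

n = 27

For power 0.75 need Φ(δ − z_{0.025}) = 0.75, so δ = z_{0.025} + z_{0.25} = 1.960 + 0.674 = 2.634.
(The Φ(−δ − z_{α/2}) term is vanishingly small for δ > 0 and is dropped in the standard sample-size formula.)
δ = d·√n ⇒ n = (δ/d)² = (2.634 / 0.51)² = 26.68.
Rounding up, n = 27.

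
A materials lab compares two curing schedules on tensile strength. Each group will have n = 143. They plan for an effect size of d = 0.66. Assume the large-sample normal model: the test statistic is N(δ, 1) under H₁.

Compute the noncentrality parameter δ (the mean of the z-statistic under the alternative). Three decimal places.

δ ≈ 5.581

The noncentrality parameter scales effect size by the design's sample-size factor: δ = d·√(n/2) = 0.66 × √(143/2) = 5.5808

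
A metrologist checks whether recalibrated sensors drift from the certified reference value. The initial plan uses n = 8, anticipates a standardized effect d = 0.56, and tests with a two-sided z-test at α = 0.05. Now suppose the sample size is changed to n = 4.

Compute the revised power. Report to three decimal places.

Power ≈ 0.201

With n = 4: δ = d·√n = 0.56 × √4 = 1.1200. Critical value z_{0.025} = 1.960.
Revised power = Φ(δ − 1.960) + Φ(−δ − 1.960) = Φ(-0.840) + Φ(-3.080) = 0.2005 + 0.0010 = 0.2015.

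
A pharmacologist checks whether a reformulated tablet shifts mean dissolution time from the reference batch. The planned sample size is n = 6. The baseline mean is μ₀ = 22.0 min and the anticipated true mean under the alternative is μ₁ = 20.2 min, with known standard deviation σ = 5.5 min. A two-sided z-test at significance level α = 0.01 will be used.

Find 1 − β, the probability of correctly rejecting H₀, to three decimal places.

Standardized effect: d = |μ₁ − μ₀| / σ = |20.2 − 22.0| / 5.5 = 0.3273
Noncentrality parameter: δ = d·√n = 0.3273 × √6 = 0.8017
Critical value for a two-sided test at α = 0.01: z_{α/2} = 2.576.
Power = Φ(δ − 2.576) + Φ(−δ − 2.576) = Φ(-1.774) + Φ(-3.377) = 0.0380 + 0.0004 = 0.0384.

Power ≈ 0.038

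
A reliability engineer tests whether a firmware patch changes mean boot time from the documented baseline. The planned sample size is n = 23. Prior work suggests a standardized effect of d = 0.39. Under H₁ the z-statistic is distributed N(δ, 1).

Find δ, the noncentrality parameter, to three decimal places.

δ ≈ 1.870

δ = d·√n = 0.39 × √23 = 1.8704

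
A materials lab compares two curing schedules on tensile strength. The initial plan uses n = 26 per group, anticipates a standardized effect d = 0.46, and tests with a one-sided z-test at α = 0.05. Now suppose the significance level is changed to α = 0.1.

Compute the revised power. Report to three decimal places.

Power ≈ 0.647

δ = d·√(n/2) = 0.46 × √(26/2) = 1.6586 (unchanged). New critical value: z_{0.1} = 1.282.
Revised power = P(Z > 1.282 − δ) = Φ(0.377) = 0.6469.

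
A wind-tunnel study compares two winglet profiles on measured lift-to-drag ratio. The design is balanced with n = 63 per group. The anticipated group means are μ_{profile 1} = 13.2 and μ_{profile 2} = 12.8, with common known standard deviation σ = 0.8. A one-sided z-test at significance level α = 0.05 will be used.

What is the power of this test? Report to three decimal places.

Standardized effect: d = |μ_{profile 1} − μ_{profile 2}| / σ = |13.2 − 12.8| / 0.8 = 0.5000
Noncentrality parameter: δ = d·√(n/2) = 0.5000 × √(63/2) = 2.8062
Critical value for a one-sided test at α = 0.05: z_α = 1.645.
Power = P(Z > 1.645 − δ) = Φ(1.161) = 0.8773.

Power ≈ 0.877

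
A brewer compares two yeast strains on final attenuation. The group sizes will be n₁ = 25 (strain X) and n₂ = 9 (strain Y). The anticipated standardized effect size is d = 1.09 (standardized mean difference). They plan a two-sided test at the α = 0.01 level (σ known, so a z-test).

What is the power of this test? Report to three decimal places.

Power ≈ 0.590

Noncentrality parameter: δ = d / √(1/n₁ + 1/n₂) = 1.09 / √(1/25 + 1/9) = 2.8040
Critical value for a two-sided test at α = 0.01: z_{α/2} = 2.576.
Power = Φ(δ − 2.576) + Φ(−δ − 2.576) = Φ(0.228) + Φ(-5.380) = 0.5902 + 0.0000 = 0.5902.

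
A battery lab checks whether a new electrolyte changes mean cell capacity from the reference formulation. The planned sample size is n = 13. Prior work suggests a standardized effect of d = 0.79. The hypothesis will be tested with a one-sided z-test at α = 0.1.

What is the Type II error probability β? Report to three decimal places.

Noncentrality parameter: δ = d·√n = 0.79 × √13 = 2.8484
Critical value for a one-sided test at α = 0.1: z_α = 1.282.
Power = Φ(δ − 1.282) = Φ(1.567) = 0.9414.
Type II error: β = 1 − power = 1 − 0.9414 = 0.0586.

β ≈ 0.059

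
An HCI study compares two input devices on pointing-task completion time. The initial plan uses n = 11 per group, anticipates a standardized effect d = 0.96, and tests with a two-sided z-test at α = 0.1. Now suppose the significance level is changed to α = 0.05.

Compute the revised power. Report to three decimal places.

Power ≈ 0.615

δ = d·√(n/2) = 0.96 × √(11/2) = 2.2514 (unchanged). New critical value: z_{0.025} = 1.960.
Revised power = Φ(δ − 1.960) + Φ(−δ − 1.960) = Φ(0.291) + Φ(-4.211) = 0.6146 + 0.0000 = 0.6147.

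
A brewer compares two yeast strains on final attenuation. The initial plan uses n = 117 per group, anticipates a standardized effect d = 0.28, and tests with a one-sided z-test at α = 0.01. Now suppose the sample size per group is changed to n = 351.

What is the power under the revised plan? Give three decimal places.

Power ≈ 0.917

With n = 351 per group: δ = d·√(n/2) = 0.28 × √(351/2) = 3.7093. Critical value z_{0.01} = 2.326.
Revised power = P(Z > 2.326 − δ) = Φ(1.383) = 0.9167.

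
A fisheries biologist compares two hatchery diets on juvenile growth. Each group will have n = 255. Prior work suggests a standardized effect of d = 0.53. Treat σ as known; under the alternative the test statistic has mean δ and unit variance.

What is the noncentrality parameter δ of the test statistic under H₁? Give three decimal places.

δ = d·√(n/2) = 0.53 × √(255/2) = 5.9845

δ ≈ 5.985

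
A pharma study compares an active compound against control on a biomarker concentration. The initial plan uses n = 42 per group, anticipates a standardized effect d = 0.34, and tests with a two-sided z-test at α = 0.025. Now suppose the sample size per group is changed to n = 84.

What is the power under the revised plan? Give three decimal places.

With n = 84 per group: δ = d·√(n/2) = 0.34 × √(84/2) = 2.2035. Critical value z_{0.0125} = 2.241.
Revised power = Φ(δ − 2.241) + Φ(−δ − 2.241) = Φ(-0.038) + Φ(-4.445) = 0.4849 + 0.0000 = 0.4849.

Power ≈ 0.485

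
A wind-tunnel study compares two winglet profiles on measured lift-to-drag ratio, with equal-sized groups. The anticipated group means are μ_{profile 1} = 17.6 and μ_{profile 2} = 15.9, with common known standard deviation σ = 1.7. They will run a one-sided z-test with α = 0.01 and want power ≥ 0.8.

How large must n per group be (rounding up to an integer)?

n = 21 per group

Standardized effect: d = |μ_{profile 1} − μ_{profile 2}| / σ = |17.6 − 15.9| / 1.7 = 1.0000
For power 0.8 need Φ(δ − z_{0.01}) = 0.8, so δ = z_{0.01} + z_{0.20} = 2.326 + 0.842 = 3.168.
δ = d·√(n/2) ⇒ n = 2(δ/d)² = 2 × (3.168 / 1.0000)² = 20.07.
Round up to the next whole unit.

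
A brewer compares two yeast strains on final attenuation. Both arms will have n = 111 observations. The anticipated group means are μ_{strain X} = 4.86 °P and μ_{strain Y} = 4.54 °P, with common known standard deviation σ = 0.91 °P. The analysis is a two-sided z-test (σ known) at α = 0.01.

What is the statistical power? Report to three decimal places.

Power ≈ 0.518

Standardized effect: d = |μ_{strain X} − μ_{strain Y}| / σ = |4.86 − 4.54| / 0.91 = 0.3516
Noncentrality parameter: δ = d·√(n/2) = 0.3516 × √(111/2) = 2.6197
Two-sided α = 0.01 → critical value z_{0.005} = 2.576.
Power = Φ(δ − 2.576) + Φ(−δ − 2.576) = Φ(0.044) + Φ(-5.196) = 0.5175 + 0.0000 = 0.5175.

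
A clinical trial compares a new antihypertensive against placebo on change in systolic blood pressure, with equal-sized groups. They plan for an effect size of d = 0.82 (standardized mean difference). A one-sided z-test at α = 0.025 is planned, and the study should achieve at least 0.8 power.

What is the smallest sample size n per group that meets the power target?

n = 24 per group

Set Φ(δ − 1.960) = 0.8; then δ − 1.960 = Φ⁻¹(0.8) = 0.842, giving δ = 2.802.
δ = d·√(n/2) ⇒ n = 2(δ/d)² = 2 × (2.802 / 0.82)² = 23.35.
Rounding up, n = 24 per group.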